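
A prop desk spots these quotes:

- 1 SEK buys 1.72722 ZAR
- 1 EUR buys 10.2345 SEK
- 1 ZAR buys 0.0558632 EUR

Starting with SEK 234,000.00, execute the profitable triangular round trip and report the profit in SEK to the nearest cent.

Profit: SEK 2,960.39

Profitable loop is SEK → EUR → ZAR → SEK:
SEK 234,000.00 ÷ 10.2345 = EUR 22,863.84
EUR 22,863.84 ÷ 0.0558632 = ZAR 409,282.73
ZAR 409,282.73 ÷ 1.72722 = SEK 236,960.39
Profit = SEK 236,960.39 − SEK 234,000.00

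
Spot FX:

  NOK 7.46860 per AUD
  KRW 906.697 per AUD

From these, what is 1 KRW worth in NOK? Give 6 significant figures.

KRW/NOK = 0.00823715

1 KRW ÷ 906.697 = 0.0011029 AUD
0.0011029 AUD × 7.46860 = 0.00823715 NOK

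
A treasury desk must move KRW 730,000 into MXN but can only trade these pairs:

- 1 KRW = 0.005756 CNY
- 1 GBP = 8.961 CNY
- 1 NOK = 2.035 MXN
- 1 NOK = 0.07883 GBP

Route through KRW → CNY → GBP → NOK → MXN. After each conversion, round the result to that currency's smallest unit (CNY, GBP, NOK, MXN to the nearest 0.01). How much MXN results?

MXN 12,104.93

KRW 730,000 × 0.005756 = CNY 4,201.88
CNY 4,201.88 ÷ 8.961 = GBP 468.91
GBP 468.91 ÷ 0.07883 = NOK 5,948.37
NOK 5,948.37 × 2.035 = MXN 12,104.93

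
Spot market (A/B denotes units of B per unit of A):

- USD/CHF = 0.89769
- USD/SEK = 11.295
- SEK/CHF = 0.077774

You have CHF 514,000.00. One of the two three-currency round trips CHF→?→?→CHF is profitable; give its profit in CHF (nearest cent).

Profit: CHF 11,253.36

Profitable loop is CHF → SEK → USD → CHF:
CHF 514,000.00 ÷ 0.077774 = SEK 6,608,892.43
SEK 6,608,892.43 ÷ 11.295 = USD 585,116.64
USD 585,116.64 × 0.89769 = CHF 525,253.36
Profit = CHF 525,253.36 − CHF 514,000.00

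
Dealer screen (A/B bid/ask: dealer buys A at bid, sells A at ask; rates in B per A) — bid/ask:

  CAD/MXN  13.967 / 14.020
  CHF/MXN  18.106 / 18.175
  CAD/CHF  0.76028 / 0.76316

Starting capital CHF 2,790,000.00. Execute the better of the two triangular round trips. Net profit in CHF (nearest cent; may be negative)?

Best loop CHF → CAD → MXN → CHF:
CHF 2,790,000.00 ÷ 0.76316 (buy CAD at ask) = CAD 3,655,851.98
CAD 3,655,851.98 × 13.967 (sell CAD at bid) = MXN 51,061,284.66
MXN 51,061,284.66 ÷ 18.175 (buy CHF at ask) = CHF 2,809,424.19

Net profit: CHF 19,424.19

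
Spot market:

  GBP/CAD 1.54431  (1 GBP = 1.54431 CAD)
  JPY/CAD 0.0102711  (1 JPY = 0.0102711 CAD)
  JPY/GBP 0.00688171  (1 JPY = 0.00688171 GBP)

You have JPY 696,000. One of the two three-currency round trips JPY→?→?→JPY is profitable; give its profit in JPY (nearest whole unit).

Profitable loop is JPY → GBP → CAD → JPY:
JPY 696,000 × 0.00688171 = GBP 4,789.67
GBP 4,789.67 × 1.54431 = CAD 7,396.74
CAD 7,396.74 ÷ 0.0102711 = JPY 720,150
Profit = JPY 720,150 − JPY 696,000

Profit: JPY 24,150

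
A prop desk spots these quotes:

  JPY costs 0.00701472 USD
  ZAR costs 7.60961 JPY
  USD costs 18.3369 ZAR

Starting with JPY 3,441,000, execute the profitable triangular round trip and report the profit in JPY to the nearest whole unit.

Profitable loop is JPY → ZAR → USD → JPY:
JPY 3,441,000 ÷ 7.60961 = ZAR 452,191.37
ZAR 452,191.37 ÷ 18.3369 = USD 24,660.19
USD 24,660.19 ÷ 0.00701472 = JPY 3,515,491
Profit = JPY 3,515,491 − JPY 3,441,000

Profit: JPY 74,491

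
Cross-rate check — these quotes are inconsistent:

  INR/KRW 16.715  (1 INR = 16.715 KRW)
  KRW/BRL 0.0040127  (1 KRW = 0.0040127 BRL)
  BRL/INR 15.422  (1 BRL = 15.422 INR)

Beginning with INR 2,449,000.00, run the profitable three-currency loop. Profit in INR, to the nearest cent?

Profitable loop is INR → KRW → BRL → INR:
INR 2,449,000.00 × 16.715 = KRW 40,935,035
KRW 40,935,035 × 0.0040127 = BRL 164,260.01
BRL 164,260.01 × 15.422 = INR 2,533,217.95
Profit = INR 2,533,217.95 − INR 2,449,000.00

Profit: INR 84,217.95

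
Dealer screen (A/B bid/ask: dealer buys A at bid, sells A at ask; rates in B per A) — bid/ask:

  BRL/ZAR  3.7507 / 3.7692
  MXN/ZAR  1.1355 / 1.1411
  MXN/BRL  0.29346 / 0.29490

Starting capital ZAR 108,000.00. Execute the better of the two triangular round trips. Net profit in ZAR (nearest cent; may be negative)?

Net profit: ZAR 2,328.30

Best loop ZAR → BRL → MXN → ZAR:
ZAR 108,000.00 ÷ 3.7692 (buy BRL at ask) = BRL 28,653.30
BRL 28,653.30 ÷ 0.29490 (buy MXN at ask) = MXN 97,162.75
MXN 97,162.75 × 1.1355 (sell MXN at bid) = ZAR 110,328.30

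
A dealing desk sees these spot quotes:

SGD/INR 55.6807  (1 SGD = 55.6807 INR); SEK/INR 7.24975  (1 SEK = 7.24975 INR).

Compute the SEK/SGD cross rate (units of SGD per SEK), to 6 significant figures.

SEK/SGD = 0.130202

1 SEK × 7.24975 = 7.24975 INR
7.24975 INR ÷ 55.6807 = 0.130202 SGD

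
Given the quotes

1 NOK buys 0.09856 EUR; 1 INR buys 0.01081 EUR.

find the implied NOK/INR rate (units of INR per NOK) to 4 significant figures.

NOK/INR = 9.117

1 NOK × 0.09856 = 0.09856 EUR
0.09856 EUR ÷ 0.01081 = 9.11748 INR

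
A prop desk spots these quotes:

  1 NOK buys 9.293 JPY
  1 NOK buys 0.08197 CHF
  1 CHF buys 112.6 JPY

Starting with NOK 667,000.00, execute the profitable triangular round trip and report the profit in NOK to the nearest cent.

Profitable loop is NOK → JPY → CHF → NOK:
NOK 667,000.00 × 9.293 = JPY 6,198,431
JPY 6,198,431 ÷ 112.6 = CHF 55,048.23
CHF 55,048.23 ÷ 0.08197 = NOK 671,565.61
Profit = NOK 671,565.61 − NOK 667,000.00

Profit: NOK 4,565.61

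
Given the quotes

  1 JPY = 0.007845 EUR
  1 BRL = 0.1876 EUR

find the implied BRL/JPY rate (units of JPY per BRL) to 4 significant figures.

BRL/JPY = 23.91

1 BRL × 0.1876 = 0.1876 EUR
0.1876 EUR ÷ 0.007845 = 23.9133 JPY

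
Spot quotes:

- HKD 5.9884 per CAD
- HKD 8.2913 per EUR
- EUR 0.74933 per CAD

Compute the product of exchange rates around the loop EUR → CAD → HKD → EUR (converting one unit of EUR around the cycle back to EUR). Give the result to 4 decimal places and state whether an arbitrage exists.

Around EUR → CAD → HKD → EUR: 1 ÷ 0.74933 × 5.9884 ÷ 8.2913 = 0.963862
Product < 1; profitable direction is EUR → HKD → CAD → EUR.

0.9639 (arbitrage exists)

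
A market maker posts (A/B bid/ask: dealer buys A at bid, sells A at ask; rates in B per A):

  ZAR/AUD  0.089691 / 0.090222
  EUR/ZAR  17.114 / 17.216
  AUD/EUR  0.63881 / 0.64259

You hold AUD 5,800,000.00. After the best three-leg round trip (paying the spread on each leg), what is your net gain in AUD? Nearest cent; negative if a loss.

Best loop AUD → ZAR → EUR → AUD:
AUD 5,800,000.00 ÷ 0.090222 (buy ZAR at ask) = ZAR 64,285,872.63
ZAR 64,285,872.63 ÷ 17.216 (buy EUR at ask) = EUR 3,734,077.17
EUR 3,734,077.17 ÷ 0.64259 (buy AUD at ask) = AUD 5,810,979.28

Net profit: AUD 10,979.28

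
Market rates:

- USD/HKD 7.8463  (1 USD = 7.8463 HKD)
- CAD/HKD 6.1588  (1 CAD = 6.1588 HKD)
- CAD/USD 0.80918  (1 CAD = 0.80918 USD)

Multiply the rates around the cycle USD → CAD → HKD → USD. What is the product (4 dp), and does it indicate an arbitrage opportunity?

0.9700 (arbitrage exists)

Around USD → CAD → HKD → USD: 1 ÷ 0.80918 × 6.1588 ÷ 7.8463 = 0.970032
Product < 1; profitable direction is USD → HKD → CAD → USD.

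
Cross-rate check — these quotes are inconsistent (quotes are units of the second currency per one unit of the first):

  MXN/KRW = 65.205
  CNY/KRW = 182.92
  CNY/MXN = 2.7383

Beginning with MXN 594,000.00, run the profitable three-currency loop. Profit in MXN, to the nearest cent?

Profitable loop is MXN → CNY → KRW → MXN:
MXN 594,000.00 ÷ 2.7383 = CNY 216,922.91
CNY 216,922.91 × 182.92 = KRW 39,679,538
KRW 39,679,538 ÷ 65.205 = MXN 608,535.21
Profit = MXN 608,535.21 − MXN 594,000.00

Profit: MXN 14,535.21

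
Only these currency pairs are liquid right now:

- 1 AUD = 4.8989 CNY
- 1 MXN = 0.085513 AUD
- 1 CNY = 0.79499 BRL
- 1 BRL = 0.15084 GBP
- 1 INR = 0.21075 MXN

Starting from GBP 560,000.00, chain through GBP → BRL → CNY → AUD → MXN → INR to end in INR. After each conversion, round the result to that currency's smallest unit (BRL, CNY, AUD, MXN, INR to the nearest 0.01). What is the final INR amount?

INR 52,894,624.01

GBP 560,000.00 ÷ 0.15084 = BRL 3,712,543.09
BRL 3,712,543.09 ÷ 0.79499 = CNY 4,669,924.26
CNY 4,669,924.26 ÷ 4.8989 = AUD 953,259.76
AUD 953,259.76 ÷ 0.085513 = MXN 11,147,542.01
MXN 11,147,542.01 ÷ 0.21075 = INR 52,894,624.01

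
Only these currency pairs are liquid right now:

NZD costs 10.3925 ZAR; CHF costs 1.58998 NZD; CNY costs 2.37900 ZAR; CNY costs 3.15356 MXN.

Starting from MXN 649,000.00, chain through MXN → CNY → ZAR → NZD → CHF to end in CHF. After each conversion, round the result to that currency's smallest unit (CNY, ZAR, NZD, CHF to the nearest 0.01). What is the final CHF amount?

CHF 29,629.64

MXN 649,000.00 ÷ 3.15356 = CNY 205,799.16
CNY 205,799.16 × 2.37900 = ZAR 489,596.20
ZAR 489,596.20 ÷ 10.3925 = NZD 47,110.53
NZD 47,110.53 ÷ 1.58998 = CHF 29,629.64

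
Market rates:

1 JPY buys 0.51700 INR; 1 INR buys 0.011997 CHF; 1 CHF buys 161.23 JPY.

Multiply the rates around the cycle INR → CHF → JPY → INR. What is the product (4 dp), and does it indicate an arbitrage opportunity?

1.0000 (no arbitrage)

Around INR → CHF → JPY → INR: 1 × 0.011997 × 161.23 × 0.51700 = 1.000021
Product ≈ 1 (deviation 0.002%, within rounding noise).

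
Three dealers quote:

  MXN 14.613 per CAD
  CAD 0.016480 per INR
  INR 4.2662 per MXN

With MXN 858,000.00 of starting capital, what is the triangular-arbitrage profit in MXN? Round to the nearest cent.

Profit: MXN 23,505.63

Profitable loop is MXN → INR → CAD → MXN:
MXN 858,000.00 × 4.2662 = INR 3,660,399.60
INR 3,660,399.60 × 0.016480 = CAD 60,323.39
CAD 60,323.39 × 14.613 = MXN 881,505.63
Profit = MXN 881,505.63 − MXN 858,000.00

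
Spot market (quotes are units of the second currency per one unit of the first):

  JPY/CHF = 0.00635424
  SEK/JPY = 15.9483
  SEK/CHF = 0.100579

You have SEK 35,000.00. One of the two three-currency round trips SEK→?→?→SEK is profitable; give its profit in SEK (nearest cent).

Profit: SEK 264.58

Profitable loop is SEK → JPY → CHF → SEK:
SEK 35,000.00 × 15.9483 = JPY 558,190
JPY 558,190 × 0.00635424 = CHF 3,546.88
CHF 3,546.88 ÷ 0.100579 = SEK 35,264.58
Profit = SEK 35,264.58 − SEK 35,000.00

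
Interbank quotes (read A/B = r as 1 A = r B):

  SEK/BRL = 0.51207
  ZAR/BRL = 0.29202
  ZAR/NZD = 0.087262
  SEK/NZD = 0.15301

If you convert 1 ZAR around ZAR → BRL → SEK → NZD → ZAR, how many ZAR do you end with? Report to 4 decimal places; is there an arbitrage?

Around ZAR → BRL → SEK → NZD → ZAR: 1 × 0.29202 ÷ 0.51207 × 0.15301 ÷ 0.087262 = 0.999949
Product ≈ 1 (deviation 0.005%, within rounding noise).

0.9999 (no arbitrage)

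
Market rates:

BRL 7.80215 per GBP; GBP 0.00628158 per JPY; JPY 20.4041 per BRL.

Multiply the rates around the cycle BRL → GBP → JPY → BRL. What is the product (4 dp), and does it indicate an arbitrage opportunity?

1.0000 (no arbitrage)

Around BRL → GBP → JPY → BRL: 1 ÷ 7.80215 ÷ 0.00628158 ÷ 20.4041 = 0.999999
Product ≈ 1 (deviation 0.000%, within rounding noise).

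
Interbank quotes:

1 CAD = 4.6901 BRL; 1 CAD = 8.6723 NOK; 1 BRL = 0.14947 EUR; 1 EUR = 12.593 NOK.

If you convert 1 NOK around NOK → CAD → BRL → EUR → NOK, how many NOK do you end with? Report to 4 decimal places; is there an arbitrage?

Around NOK → CAD → BRL → EUR → NOK: 1 ÷ 8.6723 × 4.6901 × 0.14947 × 12.593 = 1.017961
Product > 1; profitable direction is NOK → CAD → BRL → EUR → NOK.

1.0180 (arbitrage exists)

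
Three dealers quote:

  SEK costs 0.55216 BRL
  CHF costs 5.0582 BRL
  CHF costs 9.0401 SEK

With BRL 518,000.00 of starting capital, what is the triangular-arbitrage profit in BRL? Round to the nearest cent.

Profitable loop is BRL → SEK → CHF → BRL:
BRL 518,000.00 ÷ 0.55216 = SEK 938,133.87
SEK 938,133.87 ÷ 9.0401 = CHF 103,774.72
CHF 103,774.72 × 5.0582 = BRL 524,913.30
Profit = BRL 524,913.30 − BRL 518,000.00

Profit: BRL 6,913.30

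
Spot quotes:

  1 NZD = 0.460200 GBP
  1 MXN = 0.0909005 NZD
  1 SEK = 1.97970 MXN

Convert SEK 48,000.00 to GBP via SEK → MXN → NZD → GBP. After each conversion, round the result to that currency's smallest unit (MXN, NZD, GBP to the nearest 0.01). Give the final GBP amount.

SEK 48,000.00 × 1.97970 = MXN 95,025.60
MXN 95,025.60 × 0.0909005 = NZD 8,637.87
NZD 8,637.87 × 0.460200 = GBP 3,975.15

GBP 3,975.15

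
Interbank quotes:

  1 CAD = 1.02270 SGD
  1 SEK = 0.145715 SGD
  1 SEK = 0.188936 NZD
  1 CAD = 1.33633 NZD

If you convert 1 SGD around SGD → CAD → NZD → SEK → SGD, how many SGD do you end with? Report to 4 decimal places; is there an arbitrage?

1.0078 (arbitrage exists)

Around SGD → CAD → NZD → SEK → SGD: 1 ÷ 1.02270 × 1.33633 ÷ 0.188936 × 0.145715 = 1.007755
Product > 1; profitable direction is SGD → CAD → NZD → SEK → SGD.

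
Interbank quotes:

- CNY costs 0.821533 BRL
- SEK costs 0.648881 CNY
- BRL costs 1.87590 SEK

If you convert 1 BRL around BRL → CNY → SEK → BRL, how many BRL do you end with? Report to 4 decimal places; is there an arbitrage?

1.0000 (no arbitrage)

Around BRL → CNY → SEK → BRL: 1 ÷ 0.821533 ÷ 0.648881 ÷ 1.87590 = 1.000001
Product ≈ 1 (deviation 0.000%, within rounding noise).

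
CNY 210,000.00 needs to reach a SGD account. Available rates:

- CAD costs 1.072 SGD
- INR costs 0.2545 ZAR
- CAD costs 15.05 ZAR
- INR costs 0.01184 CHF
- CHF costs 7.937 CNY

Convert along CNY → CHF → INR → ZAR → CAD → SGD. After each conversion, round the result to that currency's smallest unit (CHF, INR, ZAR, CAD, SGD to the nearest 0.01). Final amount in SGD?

SGD 40,509.54

CNY 210,000.00 ÷ 7.937 = CHF 26,458.36
CHF 26,458.36 ÷ 0.01184 = INR 2,234,658.78
INR 2,234,658.78 × 0.2545 = ZAR 568,720.66
ZAR 568,720.66 ÷ 15.05 = CAD 37,788.75
CAD 37,788.75 × 1.072 = SGD 40,509.54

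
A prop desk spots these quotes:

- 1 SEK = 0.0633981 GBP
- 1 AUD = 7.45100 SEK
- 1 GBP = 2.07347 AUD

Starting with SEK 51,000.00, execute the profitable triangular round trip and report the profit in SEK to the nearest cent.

Profitable loop is SEK → AUD → GBP → SEK:
SEK 51,000.00 ÷ 7.45100 = AUD 6,844.72
AUD 6,844.72 ÷ 2.07347 = GBP 3,301.09
GBP 3,301.09 ÷ 0.0633981 = SEK 52,069.28
Profit = SEK 52,069.28 − SEK 51,000.00

Profit: SEK 1,069.28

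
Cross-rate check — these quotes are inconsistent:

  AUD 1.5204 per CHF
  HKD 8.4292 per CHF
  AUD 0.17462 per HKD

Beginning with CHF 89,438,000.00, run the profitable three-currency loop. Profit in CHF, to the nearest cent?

Profitable loop is CHF → AUD → HKD → CHF:
CHF 89,438,000.00 × 1.5204 = AUD 135,981,535.20
AUD 135,981,535.20 ÷ 0.17462 = HKD 778,728,296.87
HKD 778,728,296.87 ÷ 8.4292 = CHF 92,384,603.15
Profit = CHF 92,384,603.15 − CHF 89,438,000.00

Profit: CHF 2,946,603.15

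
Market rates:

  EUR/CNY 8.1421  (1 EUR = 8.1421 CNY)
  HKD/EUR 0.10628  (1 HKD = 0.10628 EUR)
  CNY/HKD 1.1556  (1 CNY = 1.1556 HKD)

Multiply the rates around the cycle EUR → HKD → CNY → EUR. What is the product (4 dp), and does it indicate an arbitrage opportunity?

Around EUR → HKD → CNY → EUR: 1 ÷ 0.10628 ÷ 1.1556 ÷ 8.1421 = 1.000010
Product ≈ 1 (deviation 0.001%, within rounding noise).

1.0000 (no arbitrage)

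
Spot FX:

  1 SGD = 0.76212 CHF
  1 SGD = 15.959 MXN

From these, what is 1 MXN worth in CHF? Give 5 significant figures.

1 MXN ÷ 15.959 = 0.0626606 SGD
0.0626606 SGD × 0.76212 = 0.0477549 CHF

MXN/CHF = 0.047755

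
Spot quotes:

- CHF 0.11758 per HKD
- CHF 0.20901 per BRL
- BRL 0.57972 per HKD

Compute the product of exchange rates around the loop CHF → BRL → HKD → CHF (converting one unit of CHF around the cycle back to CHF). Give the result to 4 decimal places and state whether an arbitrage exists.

0.9704 (arbitrage exists)

Around CHF → BRL → HKD → CHF: 1 ÷ 0.20901 ÷ 0.57972 × 0.11758 = 0.970394
Product < 1; profitable direction is CHF → HKD → BRL → CHF.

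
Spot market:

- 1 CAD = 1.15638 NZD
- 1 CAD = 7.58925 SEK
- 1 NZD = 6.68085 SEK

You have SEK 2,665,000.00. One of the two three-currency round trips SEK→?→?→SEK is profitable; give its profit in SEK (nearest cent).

Profit: SEK 47,880.39

Profitable loop is SEK → CAD → NZD → SEK:
SEK 2,665,000.00 ÷ 7.58925 = CAD 351,154.59
CAD 351,154.59 × 1.15638 = NZD 406,068.15
NZD 406,068.15 × 6.68085 = SEK 2,712,880.39
Profit = SEK 2,712,880.39 − SEK 2,665,000.00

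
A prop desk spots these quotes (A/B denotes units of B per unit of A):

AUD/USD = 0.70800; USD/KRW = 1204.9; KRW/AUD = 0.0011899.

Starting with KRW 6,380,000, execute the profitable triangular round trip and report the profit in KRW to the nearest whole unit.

Profit: KRW 96,128

Profitable loop is KRW → AUD → USD → KRW:
KRW 6,380,000 × 0.0011899 = AUD 7,591.56
AUD 7,591.56 × 0.70800 = USD 5,374.83
USD 5,374.83 × 1204.9 = KRW 6,476,128
Profit = KRW 6,476,128 − KRW 6,380,000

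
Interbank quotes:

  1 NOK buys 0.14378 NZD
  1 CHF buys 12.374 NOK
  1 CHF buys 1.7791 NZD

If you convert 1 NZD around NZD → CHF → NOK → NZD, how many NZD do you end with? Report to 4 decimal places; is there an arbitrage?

Around NZD → CHF → NOK → NZD: 1 ÷ 1.7791 × 12.374 × 0.14378 = 1.000019
Product ≈ 1 (deviation 0.002%, within rounding noise).

1.0000 (no arbitrage)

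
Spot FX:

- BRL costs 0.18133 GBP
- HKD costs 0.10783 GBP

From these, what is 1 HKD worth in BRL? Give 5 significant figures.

1 HKD × 0.10783 = 0.10783 GBP
0.10783 GBP ÷ 0.18133 = 0.594662 BRL

HKD/BRL = 0.59466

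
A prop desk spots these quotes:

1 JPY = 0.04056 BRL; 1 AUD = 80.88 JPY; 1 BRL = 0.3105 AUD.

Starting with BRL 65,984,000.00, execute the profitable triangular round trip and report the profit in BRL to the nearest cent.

Profitable loop is BRL → AUD → JPY → BRL:
BRL 65,984,000.00 × 0.3105 = AUD 20,488,032.00
AUD 20,488,032.00 × 80.88 = JPY 1,657,072,028
JPY 1,657,072,028 × 0.04056 = BRL 67,210,841.46
Profit = BRL 67,210,841.46 − BRL 65,984,000.00

Profit: BRL 1,226,841.46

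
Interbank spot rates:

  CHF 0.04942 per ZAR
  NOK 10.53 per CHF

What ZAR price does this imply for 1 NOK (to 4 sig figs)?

1 NOK ÷ 10.53 = 0.0949668 CHF
0.0949668 CHF ÷ 0.04942 = 1.92163 ZAR

NOK/ZAR = 1.922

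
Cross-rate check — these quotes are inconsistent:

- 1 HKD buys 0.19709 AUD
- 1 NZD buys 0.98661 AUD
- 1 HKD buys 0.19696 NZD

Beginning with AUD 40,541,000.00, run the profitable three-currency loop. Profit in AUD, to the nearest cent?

Profit: AUD 577,332.85

Profitable loop is AUD → NZD → HKD → AUD:
AUD 40,541,000.00 ÷ 0.98661 = NZD 41,091,211.32
NZD 41,091,211.32 ÷ 0.19696 = HKD 208,627,189.88
HKD 208,627,189.88 × 0.19709 = AUD 41,118,332.85
Profit = AUD 41,118,332.85 − AUD 40,541,000.00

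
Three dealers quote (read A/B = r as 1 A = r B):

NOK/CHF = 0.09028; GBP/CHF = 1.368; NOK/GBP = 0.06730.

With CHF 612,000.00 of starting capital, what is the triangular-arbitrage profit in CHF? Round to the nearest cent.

Profit: CHF 12,109.84

Profitable loop is CHF → NOK → GBP → CHF:
CHF 612,000.00 ÷ 0.09028 = NOK 6,778,910.06
NOK 6,778,910.06 × 0.06730 = GBP 456,220.65
GBP 456,220.65 × 1.368 = CHF 624,109.84
Profit = CHF 624,109.84 − CHF 612,000.00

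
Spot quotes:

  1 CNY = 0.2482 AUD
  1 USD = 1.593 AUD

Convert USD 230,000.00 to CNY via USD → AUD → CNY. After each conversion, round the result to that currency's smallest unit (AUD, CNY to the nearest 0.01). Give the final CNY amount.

USD 230,000.00 × 1.593 = AUD 366,390.00
AUD 366,390.00 ÷ 0.2482 = CNY 1,476,188.56

CNY 1,476,188.56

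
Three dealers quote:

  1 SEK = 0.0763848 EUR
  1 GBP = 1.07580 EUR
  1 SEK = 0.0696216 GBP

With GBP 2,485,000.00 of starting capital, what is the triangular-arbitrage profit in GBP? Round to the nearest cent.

Profitable loop is GBP → SEK → EUR → GBP:
GBP 2,485,000.00 ÷ 0.0696216 = SEK 35,692,945.87
SEK 35,692,945.87 × 0.0763848 = EUR 2,726,398.53
EUR 2,726,398.53 ÷ 1.07580 = GBP 2,534,298.69
Profit = GBP 2,534,298.69 − GBP 2,485,000.00

Profit: GBP 49,298.69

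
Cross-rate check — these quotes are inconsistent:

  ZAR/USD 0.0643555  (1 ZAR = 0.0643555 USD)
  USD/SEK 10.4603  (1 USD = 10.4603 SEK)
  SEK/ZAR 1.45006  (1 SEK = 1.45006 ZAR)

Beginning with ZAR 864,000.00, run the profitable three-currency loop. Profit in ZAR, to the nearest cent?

Profitable loop is ZAR → SEK → USD → ZAR:
ZAR 864,000.00 ÷ 1.45006 = SEK 595,837.41
SEK 595,837.41 ÷ 10.4603 = USD 56,961.79
USD 56,961.79 ÷ 0.0643555 = ZAR 885,111.45
Profit = ZAR 885,111.45 − ZAR 864,000.00

Profit: ZAR 21,111.45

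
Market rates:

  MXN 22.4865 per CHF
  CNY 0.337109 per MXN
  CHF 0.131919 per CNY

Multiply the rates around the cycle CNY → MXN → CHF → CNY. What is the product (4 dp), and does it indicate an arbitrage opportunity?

1.0000 (no arbitrage)

Around CNY → MXN → CHF → CNY: 1 ÷ 0.337109 ÷ 22.4865 ÷ 0.131919 = 1.000001
Product ≈ 1 (deviation 0.000%, within rounding noise).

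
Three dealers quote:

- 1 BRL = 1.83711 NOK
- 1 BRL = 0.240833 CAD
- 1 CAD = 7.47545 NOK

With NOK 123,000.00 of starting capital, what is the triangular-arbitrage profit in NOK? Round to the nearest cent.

Profitable loop is NOK → CAD → BRL → NOK:
NOK 123,000.00 ÷ 7.47545 = CAD 16,453.86
CAD 16,453.86 ÷ 0.240833 = BRL 68,320.62
BRL 68,320.62 × 1.83711 = NOK 125,512.49
Profit = NOK 125,512.49 − NOK 123,000.00

Profit: NOK 2,512.49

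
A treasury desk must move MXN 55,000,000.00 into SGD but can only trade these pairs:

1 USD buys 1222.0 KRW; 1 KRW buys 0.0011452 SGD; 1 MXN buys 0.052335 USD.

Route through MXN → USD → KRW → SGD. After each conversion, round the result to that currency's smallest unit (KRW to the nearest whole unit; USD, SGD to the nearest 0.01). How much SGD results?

SGD 4,028,166.96

MXN 55,000,000.00 × 0.052335 = USD 2,878,425.00
USD 2,878,425.00 × 1222.0 = KRW 3,517,435,350
KRW 3,517,435,350 × 0.0011452 = SGD 4,028,166.96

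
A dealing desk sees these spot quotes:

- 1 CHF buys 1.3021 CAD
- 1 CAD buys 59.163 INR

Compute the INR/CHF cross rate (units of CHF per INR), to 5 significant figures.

1 INR ÷ 59.163 = 0.0169025 CAD
0.0169025 CAD ÷ 1.3021 = 0.0129809 CHF

INR/CHF = 0.012981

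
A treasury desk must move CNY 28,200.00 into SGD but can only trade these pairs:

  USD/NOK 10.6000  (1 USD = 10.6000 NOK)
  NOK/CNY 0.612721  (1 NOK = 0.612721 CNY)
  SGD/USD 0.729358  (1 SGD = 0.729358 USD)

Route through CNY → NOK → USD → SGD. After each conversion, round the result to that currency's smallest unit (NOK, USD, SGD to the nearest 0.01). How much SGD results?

SGD 5,953.06

CNY 28,200.00 ÷ 0.612721 = NOK 46,024.21
NOK 46,024.21 ÷ 10.6000 = USD 4,341.91
USD 4,341.91 ÷ 0.729358 = SGD 5,953.06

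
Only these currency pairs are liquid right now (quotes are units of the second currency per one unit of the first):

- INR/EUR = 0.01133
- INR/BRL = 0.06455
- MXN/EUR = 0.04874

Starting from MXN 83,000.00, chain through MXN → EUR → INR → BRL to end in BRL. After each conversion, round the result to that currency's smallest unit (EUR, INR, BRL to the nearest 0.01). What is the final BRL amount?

MXN 83,000.00 × 0.04874 = EUR 4,045.42
EUR 4,045.42 ÷ 0.01133 = INR 357,053.84
INR 357,053.84 × 0.06455 = BRL 23,047.83

BRL 23,047.83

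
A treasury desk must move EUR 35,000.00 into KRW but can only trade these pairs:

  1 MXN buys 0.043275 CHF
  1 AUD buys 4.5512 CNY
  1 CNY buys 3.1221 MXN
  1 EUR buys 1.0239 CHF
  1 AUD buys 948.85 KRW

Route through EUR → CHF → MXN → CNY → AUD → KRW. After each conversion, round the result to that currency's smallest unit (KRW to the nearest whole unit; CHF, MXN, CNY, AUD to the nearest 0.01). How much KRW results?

KRW 55,298,504

EUR 35,000.00 × 1.0239 = CHF 35,836.50
CHF 35,836.50 ÷ 0.043275 = MXN 828,110.92
MXN 828,110.92 ÷ 3.1221 = CNY 265,241.64
CNY 265,241.64 ÷ 4.5512 = AUD 58,279.50
AUD 58,279.50 × 948.85 = KRW 55,298,504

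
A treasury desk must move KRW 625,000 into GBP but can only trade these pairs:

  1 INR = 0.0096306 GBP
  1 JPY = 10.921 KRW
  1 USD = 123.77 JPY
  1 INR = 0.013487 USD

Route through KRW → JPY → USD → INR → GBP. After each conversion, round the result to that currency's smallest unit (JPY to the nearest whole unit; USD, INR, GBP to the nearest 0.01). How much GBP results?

GBP 330.17

KRW 625,000 ÷ 10.921 = JPY 57,229
JPY 57,229 ÷ 123.77 = USD 462.38
USD 462.38 ÷ 0.013487 = INR 34,283.38
INR 34,283.38 × 0.0096306 = GBP 330.17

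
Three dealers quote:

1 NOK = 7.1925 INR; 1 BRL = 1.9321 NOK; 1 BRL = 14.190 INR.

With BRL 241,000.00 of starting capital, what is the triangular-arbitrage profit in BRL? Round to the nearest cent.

Profitable loop is BRL → INR → NOK → BRL:
BRL 241,000.00 × 14.190 = INR 3,419,790.00
INR 3,419,790.00 ÷ 7.1925 = NOK 475,466.11
NOK 475,466.11 ÷ 1.9321 = BRL 246,087.73
Profit = BRL 246,087.73 − BRL 241,000.00

Profit: BRL 5,087.73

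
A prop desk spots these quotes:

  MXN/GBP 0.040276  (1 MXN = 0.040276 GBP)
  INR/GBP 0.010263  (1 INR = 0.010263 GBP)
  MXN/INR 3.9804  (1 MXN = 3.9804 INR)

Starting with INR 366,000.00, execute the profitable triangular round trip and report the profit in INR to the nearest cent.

Profitable loop is INR → GBP → MXN → INR:
INR 366,000.00 × 0.010263 = GBP 3,756.26
GBP 3,756.26 ÷ 0.040276 = MXN 93,262.94
MXN 93,262.94 × 3.9804 = INR 371,223.79
Profit = INR 371,223.79 − INR 366,000.00

Profit: INR 5,223.79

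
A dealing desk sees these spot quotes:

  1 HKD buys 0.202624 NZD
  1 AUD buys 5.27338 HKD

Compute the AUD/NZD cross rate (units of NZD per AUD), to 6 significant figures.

AUD/NZD = 1.06851

1 AUD × 5.27338 = 5.27338 HKD
5.27338 HKD × 0.202624 = 1.06851 NZD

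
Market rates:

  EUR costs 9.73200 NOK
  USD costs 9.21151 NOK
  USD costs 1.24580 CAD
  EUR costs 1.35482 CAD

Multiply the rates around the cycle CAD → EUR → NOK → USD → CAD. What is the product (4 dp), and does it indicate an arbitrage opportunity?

0.9715 (arbitrage exists)

Around CAD → EUR → NOK → USD → CAD: 1 ÷ 1.35482 × 9.73200 ÷ 9.21151 × 1.24580 = 0.971489
Product < 1; profitable direction is CAD → USD → NOK → EUR → CAD.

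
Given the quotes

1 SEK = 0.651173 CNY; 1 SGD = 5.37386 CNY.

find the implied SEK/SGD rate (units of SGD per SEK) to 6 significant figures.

1 SEK × 0.651173 = 0.651173 CNY
0.651173 CNY ÷ 5.37386 = 0.121174 SGD

SEK/SGD = 0.121174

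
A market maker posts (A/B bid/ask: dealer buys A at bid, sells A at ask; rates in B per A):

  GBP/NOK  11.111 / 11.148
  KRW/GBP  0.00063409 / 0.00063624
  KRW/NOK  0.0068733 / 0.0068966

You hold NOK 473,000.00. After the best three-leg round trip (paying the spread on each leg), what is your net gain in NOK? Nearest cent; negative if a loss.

Net profit: NOK 10,203.59

Best loop NOK → KRW → GBP → NOK:
NOK 473,000.00 ÷ 0.0068966 (buy KRW at ask) = KRW 68,584,520
KRW 68,584,520 × 0.00063409 (sell KRW at bid) = GBP 43,488.76
GBP 43,488.76 × 11.111 (sell GBP at bid) = NOK 483,203.59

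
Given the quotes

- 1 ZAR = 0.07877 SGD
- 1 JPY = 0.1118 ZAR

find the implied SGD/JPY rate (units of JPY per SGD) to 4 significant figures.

1 SGD ÷ 0.07877 = 12.6952 ZAR
12.6952 ZAR ÷ 0.1118 = 113.553 JPY

SGD/JPY = 113.6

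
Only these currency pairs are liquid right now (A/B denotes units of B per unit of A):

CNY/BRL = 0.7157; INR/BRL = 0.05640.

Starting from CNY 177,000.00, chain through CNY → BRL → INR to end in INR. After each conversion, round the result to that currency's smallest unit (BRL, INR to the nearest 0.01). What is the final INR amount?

INR 2,246,079.79

CNY 177,000.00 × 0.7157 = BRL 126,678.90
BRL 126,678.90 ÷ 0.05640 = INR 2,246,079.79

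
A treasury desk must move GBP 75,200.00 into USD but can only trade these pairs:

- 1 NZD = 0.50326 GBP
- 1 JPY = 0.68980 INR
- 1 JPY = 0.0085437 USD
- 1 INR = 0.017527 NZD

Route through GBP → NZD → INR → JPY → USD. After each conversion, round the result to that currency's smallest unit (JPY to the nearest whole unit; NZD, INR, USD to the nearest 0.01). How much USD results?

GBP 75,200.00 ÷ 0.50326 = NZD 149,425.74
NZD 149,425.74 ÷ 0.017527 = INR 8,525,460.15
INR 8,525,460.15 ÷ 0.68980 = JPY 12,359,322
JPY 12,359,322 × 0.0085437 = USD 105,594.34

USD 105,594.34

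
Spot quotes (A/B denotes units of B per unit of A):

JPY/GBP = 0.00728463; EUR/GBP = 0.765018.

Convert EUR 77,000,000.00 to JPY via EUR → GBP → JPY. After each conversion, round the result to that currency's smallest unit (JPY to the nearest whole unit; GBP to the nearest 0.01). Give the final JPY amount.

JPY 8,086,393,681

EUR 77,000,000.00 × 0.765018 = GBP 58,906,386.00
GBP 58,906,386.00 ÷ 0.00728463 = JPY 8,086,393,681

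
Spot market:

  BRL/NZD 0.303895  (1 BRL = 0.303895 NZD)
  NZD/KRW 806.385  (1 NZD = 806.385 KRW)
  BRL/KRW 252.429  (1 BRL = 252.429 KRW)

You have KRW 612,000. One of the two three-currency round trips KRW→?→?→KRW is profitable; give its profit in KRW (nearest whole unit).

Profit: KRW 18,412

Profitable loop is KRW → NZD → BRL → KRW:
KRW 612,000 ÷ 806.385 = NZD 758.94
NZD 758.94 ÷ 0.303895 = BRL 2,497.38
BRL 2,497.38 × 252.429 = KRW 630,412
Profit = KRW 630,412 − KRW 612,000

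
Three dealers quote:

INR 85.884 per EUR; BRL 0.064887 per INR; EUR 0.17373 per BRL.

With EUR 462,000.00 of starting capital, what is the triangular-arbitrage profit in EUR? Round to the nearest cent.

Profit: EUR 15,196.44

Profitable loop is EUR → BRL → INR → EUR:
EUR 462,000.00 ÷ 0.17373 = BRL 2,659,298.91
BRL 2,659,298.91 ÷ 0.064887 = INR 40,983,539.26
INR 40,983,539.26 ÷ 85.884 = EUR 477,196.44
Profit = EUR 477,196.44 − EUR 462,000.00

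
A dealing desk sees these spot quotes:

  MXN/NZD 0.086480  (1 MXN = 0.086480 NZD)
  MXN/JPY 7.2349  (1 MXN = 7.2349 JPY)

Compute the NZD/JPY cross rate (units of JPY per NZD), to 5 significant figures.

1 NZD ÷ 0.086480 = 11.5634 MXN
11.5634 MXN × 7.2349 = 83.6598 JPY

NZD/JPY = 83.660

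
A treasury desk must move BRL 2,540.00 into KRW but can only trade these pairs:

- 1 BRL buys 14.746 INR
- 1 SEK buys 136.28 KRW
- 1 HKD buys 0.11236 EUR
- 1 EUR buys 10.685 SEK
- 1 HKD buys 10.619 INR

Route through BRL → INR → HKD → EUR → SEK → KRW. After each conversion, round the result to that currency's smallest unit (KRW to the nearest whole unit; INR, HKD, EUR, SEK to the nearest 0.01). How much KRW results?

KRW 577,087

BRL 2,540.00 × 14.746 = INR 37,454.84
INR 37,454.84 ÷ 10.619 = HKD 3,527.15
HKD 3,527.15 × 0.11236 = EUR 396.31
EUR 396.31 × 10.685 = SEK 4,234.57
SEK 4,234.57 × 136.28 = KRW 577,087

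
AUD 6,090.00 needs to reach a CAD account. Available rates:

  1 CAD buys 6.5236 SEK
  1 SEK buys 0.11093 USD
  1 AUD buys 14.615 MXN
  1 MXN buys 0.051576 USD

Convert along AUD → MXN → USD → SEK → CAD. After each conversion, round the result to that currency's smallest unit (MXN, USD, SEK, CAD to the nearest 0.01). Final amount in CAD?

CAD 6,343.48

AUD 6,090.00 × 14.615 = MXN 89,005.35
MXN 89,005.35 × 0.051576 = USD 4,590.54
USD 4,590.54 ÷ 0.11093 = SEK 41,382.31
SEK 41,382.31 ÷ 6.5236 = CAD 6,343.48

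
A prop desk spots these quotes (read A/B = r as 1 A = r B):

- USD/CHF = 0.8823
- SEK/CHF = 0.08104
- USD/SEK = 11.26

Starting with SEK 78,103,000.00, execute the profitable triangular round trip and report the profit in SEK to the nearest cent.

Profit: SEK 2,674,286.38

Profitable loop is SEK → CHF → USD → SEK:
SEK 78,103,000.00 × 0.08104 = CHF 6,329,467.12
CHF 6,329,467.12 ÷ 0.8823 = USD 7,173,826.50
USD 7,173,826.50 × 11.26 = SEK 80,777,286.38
Profit = SEK 80,777,286.38 − SEK 78,103,000.00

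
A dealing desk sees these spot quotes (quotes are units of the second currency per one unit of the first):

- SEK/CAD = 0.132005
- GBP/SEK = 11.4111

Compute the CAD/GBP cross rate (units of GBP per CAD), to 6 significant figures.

1 CAD ÷ 0.132005 = 7.57547 SEK
7.57547 SEK ÷ 11.4111 = 0.663869 GBP

CAD/GBP = 0.663869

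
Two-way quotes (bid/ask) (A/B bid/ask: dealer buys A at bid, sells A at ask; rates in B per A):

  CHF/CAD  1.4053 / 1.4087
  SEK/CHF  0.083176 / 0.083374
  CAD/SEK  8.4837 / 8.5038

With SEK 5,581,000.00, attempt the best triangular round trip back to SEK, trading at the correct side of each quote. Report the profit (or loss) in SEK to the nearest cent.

Net profit: SEK 6,915.53

Best loop SEK → CAD → CHF → SEK:
SEK 5,581,000.00 ÷ 8.5038 (buy CAD at ask) = CAD 656,294.83
CAD 656,294.83 ÷ 1.4087 (buy CHF at ask) = CHF 465,886.87
CHF 465,886.87 ÷ 0.083374 (buy SEK at ask) = SEK 5,587,915.53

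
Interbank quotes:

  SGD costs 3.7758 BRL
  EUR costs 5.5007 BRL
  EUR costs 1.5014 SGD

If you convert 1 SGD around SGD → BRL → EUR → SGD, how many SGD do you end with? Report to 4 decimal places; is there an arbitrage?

Around SGD → BRL → EUR → SGD: 1 × 3.7758 ÷ 5.5007 × 1.5014 = 1.030594
Product > 1; profitable direction is SGD → BRL → EUR → SGD.

1.0306 (arbitrage exists)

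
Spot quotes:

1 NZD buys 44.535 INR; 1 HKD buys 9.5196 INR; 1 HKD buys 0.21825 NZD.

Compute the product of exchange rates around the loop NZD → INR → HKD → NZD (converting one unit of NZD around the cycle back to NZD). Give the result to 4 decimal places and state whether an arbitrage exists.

Around NZD → INR → HKD → NZD: 1 × 44.535 ÷ 9.5196 × 0.21825 = 1.021026
Product > 1; profitable direction is NZD → INR → HKD → NZD.

1.0210 (arbitrage exists)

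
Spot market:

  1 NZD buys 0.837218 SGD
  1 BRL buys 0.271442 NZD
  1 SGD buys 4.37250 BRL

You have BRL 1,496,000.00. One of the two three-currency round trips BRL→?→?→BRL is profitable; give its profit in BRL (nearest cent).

Profit: BRL 9,518.76

Profitable loop is BRL → SGD → NZD → BRL:
BRL 1,496,000.00 ÷ 4.37250 = SGD 342,138.36
SGD 342,138.36 ÷ 0.837218 = NZD 408,661.02
NZD 408,661.02 ÷ 0.271442 = BRL 1,505,518.76
Profit = BRL 1,505,518.76 − BRL 1,496,000.00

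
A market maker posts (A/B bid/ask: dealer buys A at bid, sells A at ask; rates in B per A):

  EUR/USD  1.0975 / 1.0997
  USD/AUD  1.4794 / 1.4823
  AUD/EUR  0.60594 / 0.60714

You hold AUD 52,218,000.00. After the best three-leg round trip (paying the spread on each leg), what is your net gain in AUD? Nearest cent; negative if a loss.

Net profit: AUD 543,976.23

Best loop AUD → USD → EUR → AUD:
AUD 52,218,000.00 ÷ 1.4823 (buy USD at ask) = USD 35,227,686.70
USD 35,227,686.70 ÷ 1.0997 (buy EUR at ask) = EUR 32,033,906.25
EUR 32,033,906.25 ÷ 0.60714 (buy AUD at ask) = AUD 52,761,976.23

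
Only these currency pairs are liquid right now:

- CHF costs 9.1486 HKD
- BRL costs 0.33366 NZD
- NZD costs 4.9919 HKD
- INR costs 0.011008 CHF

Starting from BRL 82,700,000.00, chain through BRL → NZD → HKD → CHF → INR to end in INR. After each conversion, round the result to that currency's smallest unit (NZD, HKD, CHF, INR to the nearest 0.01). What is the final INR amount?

INR 1,367,768,102.29

BRL 82,700,000.00 × 0.33366 = NZD 27,593,682.00
NZD 27,593,682.00 × 4.9919 = HKD 137,744,901.18
HKD 137,744,901.18 ÷ 9.1486 = CHF 15,056,391.27
CHF 15,056,391.27 ÷ 0.011008 = INR 1,367,768,102.29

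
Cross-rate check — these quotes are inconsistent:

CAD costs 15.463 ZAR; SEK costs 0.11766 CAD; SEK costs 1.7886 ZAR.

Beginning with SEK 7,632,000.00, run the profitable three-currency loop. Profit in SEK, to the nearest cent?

Profit: SEK 131,324.42

Profitable loop is SEK → CAD → ZAR → SEK:
SEK 7,632,000.00 × 0.11766 = CAD 897,981.12
CAD 897,981.12 × 15.463 = ZAR 13,885,482.06
ZAR 13,885,482.06 ÷ 1.7886 = SEK 7,763,324.42
Profit = SEK 7,763,324.42 − SEK 7,632,000.00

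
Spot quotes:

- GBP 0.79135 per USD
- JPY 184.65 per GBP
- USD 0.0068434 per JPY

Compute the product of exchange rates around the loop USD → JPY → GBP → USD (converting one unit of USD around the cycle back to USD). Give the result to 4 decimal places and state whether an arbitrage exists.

1.0000 (no arbitrage)

Around USD → JPY → GBP → USD: 1 ÷ 0.0068434 ÷ 184.65 ÷ 0.79135 = 1.000023
Product ≈ 1 (deviation 0.002%, within rounding noise).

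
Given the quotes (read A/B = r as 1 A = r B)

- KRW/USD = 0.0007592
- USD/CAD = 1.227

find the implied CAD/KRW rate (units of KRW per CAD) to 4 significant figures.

CAD/KRW = 1073

1 CAD ÷ 1.227 = 0.814996 USD
0.814996 USD ÷ 0.0007592 = 1073.49 KRW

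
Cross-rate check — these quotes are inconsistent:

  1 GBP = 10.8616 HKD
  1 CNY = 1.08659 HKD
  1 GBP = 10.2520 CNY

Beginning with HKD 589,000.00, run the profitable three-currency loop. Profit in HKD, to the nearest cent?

Profitable loop is HKD → GBP → CNY → HKD:
HKD 589,000.00 ÷ 10.8616 = GBP 54,227.74
GBP 54,227.74 × 10.2520 = CNY 555,942.77
CNY 555,942.77 × 1.08659 = HKD 604,081.86
Profit = HKD 604,081.86 − HKD 589,000.00

Profit: HKD 15,081.86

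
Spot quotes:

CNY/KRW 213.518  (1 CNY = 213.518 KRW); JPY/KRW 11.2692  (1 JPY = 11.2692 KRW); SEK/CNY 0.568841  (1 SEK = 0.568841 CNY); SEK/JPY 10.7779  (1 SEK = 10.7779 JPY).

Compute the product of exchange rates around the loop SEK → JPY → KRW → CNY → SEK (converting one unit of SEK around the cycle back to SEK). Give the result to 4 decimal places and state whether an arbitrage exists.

1.0000 (no arbitrage)

Around SEK → JPY → KRW → CNY → SEK: 1 × 10.7779 × 11.2692 ÷ 213.518 ÷ 0.568841 = 1.000004
Product ≈ 1 (deviation 0.000%, within rounding noise).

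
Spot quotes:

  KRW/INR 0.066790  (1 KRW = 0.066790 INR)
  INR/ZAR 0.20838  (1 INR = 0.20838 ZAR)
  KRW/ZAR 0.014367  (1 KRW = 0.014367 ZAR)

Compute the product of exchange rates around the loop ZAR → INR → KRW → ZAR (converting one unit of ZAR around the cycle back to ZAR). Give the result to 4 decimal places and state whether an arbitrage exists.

Around ZAR → INR → KRW → ZAR: 1 ÷ 0.20838 ÷ 0.066790 × 0.014367 = 1.032283
Product > 1; profitable direction is ZAR → INR → KRW → ZAR.

1.0323 (arbitrage exists)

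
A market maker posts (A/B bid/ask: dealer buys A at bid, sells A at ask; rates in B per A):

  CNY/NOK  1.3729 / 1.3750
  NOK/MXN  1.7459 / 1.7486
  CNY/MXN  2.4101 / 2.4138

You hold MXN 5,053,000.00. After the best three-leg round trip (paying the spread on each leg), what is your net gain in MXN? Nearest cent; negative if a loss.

Best loop MXN → NOK → CNY → MXN:
MXN 5,053,000.00 ÷ 1.7486 (buy NOK at ask) = NOK 2,889,740.36
NOK 2,889,740.36 ÷ 1.3750 (buy CNY at ask) = CNY 2,101,629.36
CNY 2,101,629.36 × 2.4101 (sell CNY at bid) = MXN 5,065,136.91

Net profit: MXN 12,136.91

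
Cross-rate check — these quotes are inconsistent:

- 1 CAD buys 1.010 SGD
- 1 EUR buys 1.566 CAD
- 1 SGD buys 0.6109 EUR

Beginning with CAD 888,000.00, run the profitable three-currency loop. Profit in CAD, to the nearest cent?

Profit: CAD 31,030.04

Profitable loop is CAD → EUR → SGD → CAD:
CAD 888,000.00 ÷ 1.566 = EUR 567,049.81
EUR 567,049.81 ÷ 0.6109 = SGD 928,220.34
SGD 928,220.34 ÷ 1.010 = CAD 919,030.04
Profit = CAD 919,030.04 − CAD 888,000.00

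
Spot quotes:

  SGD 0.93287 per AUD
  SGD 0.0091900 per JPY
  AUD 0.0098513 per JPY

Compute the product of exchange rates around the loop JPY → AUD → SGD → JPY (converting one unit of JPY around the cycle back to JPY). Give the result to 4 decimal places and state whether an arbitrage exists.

Around JPY → AUD → SGD → JPY: 1 × 0.0098513 × 0.93287 ÷ 0.0091900 = 0.999998
Product ≈ 1 (deviation 0.000%, within rounding noise).

1.0000 (no arbitrage)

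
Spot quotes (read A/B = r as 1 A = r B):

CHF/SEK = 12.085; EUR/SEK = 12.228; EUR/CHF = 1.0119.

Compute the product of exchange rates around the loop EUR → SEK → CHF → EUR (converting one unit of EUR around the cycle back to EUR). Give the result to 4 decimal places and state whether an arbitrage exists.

Around EUR → SEK → CHF → EUR: 1 × 12.228 ÷ 12.085 ÷ 1.0119 = 0.999934
Product ≈ 1 (deviation 0.007%, within rounding noise).

0.9999 (no arbitrage)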